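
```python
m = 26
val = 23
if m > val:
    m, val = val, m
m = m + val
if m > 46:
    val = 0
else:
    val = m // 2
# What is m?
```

Trace:
`m = 26` → m = 26
`val = 23` → val = 23
`if m > val: ...` → m > val is True → m = 23; val = 26
`m = m + val` → m = 49
`if m > 46: ...` → m > 46 is True → val = 0
So m = 49

Answer: 49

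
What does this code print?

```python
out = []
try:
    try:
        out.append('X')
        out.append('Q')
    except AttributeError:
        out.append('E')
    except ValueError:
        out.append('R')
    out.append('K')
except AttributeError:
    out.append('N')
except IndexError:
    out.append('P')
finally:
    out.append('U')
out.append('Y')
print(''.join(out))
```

Execution trace: 'X' (inner try body) → 'Q' (inner try body, no exception) → 'K' (try body, no exception) → 'U' (finally) → 'Y' (after the try/except). Output: XQKUY

Answer: XQKUY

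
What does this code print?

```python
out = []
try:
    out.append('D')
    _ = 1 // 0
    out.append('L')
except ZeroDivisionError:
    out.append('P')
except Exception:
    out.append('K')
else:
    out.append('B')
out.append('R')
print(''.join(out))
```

Execution trace: 'D' (try body) → 'P' (except ZeroDivisionError) → 'R' (after the try/except). Output: DPR

Answer: DPR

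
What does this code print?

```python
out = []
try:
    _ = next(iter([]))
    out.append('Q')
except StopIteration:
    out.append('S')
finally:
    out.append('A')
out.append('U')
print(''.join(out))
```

Execution trace: 'S' (except StopIteration) → 'A' (finally) → 'U' (after the try/except). Output: SAU

Answer: SAU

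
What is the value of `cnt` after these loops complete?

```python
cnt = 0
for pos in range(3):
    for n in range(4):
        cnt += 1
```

3 * 4 = 12
`cnt` takes the values: 0 → 1 → 2 → 3 → 4 → 5 → 6 → 7 → 8 → 9 → 10 → 11 → 12

Answer: 12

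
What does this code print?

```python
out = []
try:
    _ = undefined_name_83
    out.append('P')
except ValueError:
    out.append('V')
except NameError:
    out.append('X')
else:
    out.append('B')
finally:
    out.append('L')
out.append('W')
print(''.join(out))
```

Execution trace: 'X' (except NameError) → 'L' (finally) → 'W' (after the try/except). Output: XLW

Answer: XLW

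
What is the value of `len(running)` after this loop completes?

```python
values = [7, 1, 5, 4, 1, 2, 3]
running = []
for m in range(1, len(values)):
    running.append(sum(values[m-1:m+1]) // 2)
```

Number of 2-element averages
`running` takes the values: [] → [4] → [4, 3] → [4, 3, 4] → [4, 3, 4, 2] → [4, 3, 4, 2, 1] → [4, 3, 4, 2, 1, 2]
So `len(running)` = 6

Answer: 6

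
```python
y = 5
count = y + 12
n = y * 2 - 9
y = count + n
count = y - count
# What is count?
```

Trace:
`y = 5` → y = 5
`count = y + 12` → count = 17
`n = y * 2 - 9` → n = 1
`y = count + n` → y = 18
`count = y - count` → count = 1
So count = 1

Answer: 1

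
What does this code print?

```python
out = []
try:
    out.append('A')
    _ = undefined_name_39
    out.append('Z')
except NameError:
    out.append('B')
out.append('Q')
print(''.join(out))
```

Execution trace: 'A' (try body) → 'B' (except NameError) → 'Q' (after the try/except). Output: ABQ

Answer: ABQ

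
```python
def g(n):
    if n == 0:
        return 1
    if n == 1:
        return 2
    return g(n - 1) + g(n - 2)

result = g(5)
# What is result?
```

Build up from base cases: g(0)=1, g(1)=2, g(2)=3, g(3)=5, g(4)=8, g(5)=13

Answer: 13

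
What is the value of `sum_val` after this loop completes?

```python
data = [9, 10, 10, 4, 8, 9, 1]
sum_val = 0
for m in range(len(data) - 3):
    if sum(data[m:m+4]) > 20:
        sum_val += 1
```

Count windows with sum > 20
`sum_val` takes the values: 0 → 1 → 2 → 3 → 4

Answer: 4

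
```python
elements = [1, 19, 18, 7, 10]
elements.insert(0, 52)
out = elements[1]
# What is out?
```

Trace:
`elements = [1, 19, 18, 7, 10]` → elements = [1, 19, 18, 7, 10]
`elements.insert(0, 52)` → elements = [52, 1, 19, 18, 7, 10]
`out = elements[1]` → out = 1
So out = 1

Answer: 1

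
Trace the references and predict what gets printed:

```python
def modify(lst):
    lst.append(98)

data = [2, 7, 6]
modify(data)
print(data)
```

Key concept: function modifies passed list.
Step by step:
`data = [2, 7, 6]` → data = [2, 7, 6]
`modify(data)` → data = [2, 7, 6, 98]
`print(data)` → prints [2, 7, 6, 98]

Answer: [2, 7, 6, 98]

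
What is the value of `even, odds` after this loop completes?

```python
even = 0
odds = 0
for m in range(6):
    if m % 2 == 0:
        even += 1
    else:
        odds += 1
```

Count evens and odds in range(6)
`even, odds` takes the values: (0, 0) → (1, 0) → (1, 1) → (2, 1) → (2, 2) → (3, 2) → (3, 3)

Answer: 3, 3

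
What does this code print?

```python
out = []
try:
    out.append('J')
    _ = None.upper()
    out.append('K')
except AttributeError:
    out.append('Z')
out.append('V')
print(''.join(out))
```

Execution trace: 'J' (try body) → 'Z' (except AttributeError) → 'V' (after the try/except). Output: JZV

Answer: JZV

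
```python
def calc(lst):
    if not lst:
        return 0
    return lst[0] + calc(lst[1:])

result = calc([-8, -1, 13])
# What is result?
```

(-8) + (-1) + 13 + 0 = 4

Answer: 4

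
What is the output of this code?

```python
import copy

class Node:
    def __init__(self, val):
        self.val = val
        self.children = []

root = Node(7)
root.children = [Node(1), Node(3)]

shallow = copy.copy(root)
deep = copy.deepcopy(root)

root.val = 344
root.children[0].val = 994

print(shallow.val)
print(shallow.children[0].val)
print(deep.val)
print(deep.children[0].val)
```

Key concept: deep copy with custom objects.
Step by step:
`root = Node(7)` → root = Node(val=7, children=[])
`root.children = [Node(1), Node(3)]` → root = Node(val=7, children=[Node(val=1, children=[]), Node(val=3, children=[])])
`shallow = copy.copy(root)` → shallow = Node(val=7, children=[Node(val=1, children=[]), Node(val=3, children=[])])
`deep = copy.deepcopy(root)` → deep = Node(val=7, children=[Node(val=1, children=[]), Node(val=3, children=[])])
`root.val = 344` → root = Node(val=344, children=[Node(val=1, children=[]), Node(val=3, children=[])])
`root.children[0].val = 994` → root = Node(val=344, children=[Node(val=994, children=[]), Node(val=3, children=[])]); shallow = Node(val=7, children=[Node(val=994, children=[]), Node(val=3, children=[])])
`print(shallow.val)` → prints 7
`print(shallow.children[0].val)` → prints 994
`print(deep.val)` → prints 7
`print(deep.children[0].val)` → prints 1

Answer:
7
994
7
1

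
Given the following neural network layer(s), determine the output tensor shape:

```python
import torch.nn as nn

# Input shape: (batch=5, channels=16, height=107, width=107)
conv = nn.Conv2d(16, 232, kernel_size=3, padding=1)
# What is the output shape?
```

Input: (5, 16, 107, 107) -> Output: (5, 232, 107, 107)

Answer: (5, 232, 107, 107)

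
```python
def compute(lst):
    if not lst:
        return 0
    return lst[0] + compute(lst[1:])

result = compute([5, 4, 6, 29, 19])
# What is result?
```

5 + 4 + 6 + 29 + 19 + 0 = 63

Answer: 63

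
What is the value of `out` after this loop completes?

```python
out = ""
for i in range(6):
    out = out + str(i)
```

Concatenate digits 0 to 5
`out` takes the values: "" → "0" → "01" → "012" → "0123" → "01234" → "012345"

Answer: "012345"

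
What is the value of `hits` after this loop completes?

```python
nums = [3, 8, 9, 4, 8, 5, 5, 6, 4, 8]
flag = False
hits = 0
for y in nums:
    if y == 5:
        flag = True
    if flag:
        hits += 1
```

Count elements after first 5 in [3, 8, 9, 4, 8, 5, 5, 6, 4, 8]
`hits` takes the values: 0 → 1 → 2 → 3 → 4 → 5

Answer: 5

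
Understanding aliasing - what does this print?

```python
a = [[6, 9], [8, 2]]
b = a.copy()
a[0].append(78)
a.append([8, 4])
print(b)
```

Key concept: shallow copy with nested lists.
Step by step:
`a = [[6, 9], [8, 2]]` → a = [[6, 9], [8, 2]]
`b = a.copy()` → b = [[6, 9], [8, 2]]
`a[0].append(78)` → a = [[6, 9, 78], [8, 2]]; b = [[6, 9, 78], [8, 2]]
`a.append([8, 4])` → a = [[6, 9, 78], [8, 2], [8, 4]]
`print(b)` → prints [[6, 9, 78], [8, 2]]

Answer: [[6, 9, 78], [8, 2]]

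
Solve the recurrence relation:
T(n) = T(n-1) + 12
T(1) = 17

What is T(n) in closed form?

Unrolling: T(n) = T(1) + 12·(n-1) = 17 + 12(n-1) = 12n + 5.

Answer: T(n) = 12n + 5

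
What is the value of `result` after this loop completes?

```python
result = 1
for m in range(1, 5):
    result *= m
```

4! = 24
`result` takes the values: 1 → 2 → 6 → 24

Answer: 24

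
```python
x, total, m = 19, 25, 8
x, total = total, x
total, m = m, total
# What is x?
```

Trace:
`x, total, m = 19, 25, 8` → x = 19; total = 25; m = 8
`x, total = total, x` → x = 25; total = 19
`total, m = m, total` → total = 8; m = 19
So x = 25

Answer: 25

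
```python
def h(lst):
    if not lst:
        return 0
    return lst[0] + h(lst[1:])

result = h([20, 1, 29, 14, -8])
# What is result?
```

20 + 1 + 29 + 14 + (-8) + 0 = 56

Answer: 56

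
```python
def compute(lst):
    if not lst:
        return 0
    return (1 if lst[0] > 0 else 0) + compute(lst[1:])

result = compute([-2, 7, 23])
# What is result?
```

Count of positive elements in [-2, 7, 23] = 2

Answer: 2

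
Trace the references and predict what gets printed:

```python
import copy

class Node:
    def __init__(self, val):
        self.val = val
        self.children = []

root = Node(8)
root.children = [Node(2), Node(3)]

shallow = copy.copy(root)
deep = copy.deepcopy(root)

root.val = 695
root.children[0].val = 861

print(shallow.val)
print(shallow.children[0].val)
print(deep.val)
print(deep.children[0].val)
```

Key concept: deep copy with custom objects.
Step by step:
`root = Node(8)` → root = Node(val=8, children=[])
`root.children = [Node(2), Node(3)]` → root = Node(val=8, children=[Node(val=2, children=[]), Node(val=3, children=[])])
`shallow = copy.copy(root)` → shallow = Node(val=8, children=[Node(val=2, children=[]), Node(val=3, children=[])])
`deep = copy.deepcopy(root)` → deep = Node(val=8, children=[Node(val=2, children=[]), Node(val=3, children=[])])
`root.val = 695` → root = Node(val=695, children=[Node(val=2, children=[]), Node(val=3, children=[])])
`root.children[0].val = 861` → root = Node(val=695, children=[Node(val=861, children=[]), Node(val=3, children=[])]); shallow = Node(val=8, children=[Node(val=861, children=[]), Node(val=3, children=[])])
`print(shallow.val)` → prints 8
`print(shallow.children[0].val)` → prints 861
`print(deep.val)` → prints 8
`print(deep.children[0].val)` → prints 2

Answer:
8
861
8
2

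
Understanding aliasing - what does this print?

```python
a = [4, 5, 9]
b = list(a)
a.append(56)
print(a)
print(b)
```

Key concept: list() constructor creates copy.
Step by step:
`a = [4, 5, 9]` → a = [4, 5, 9]
`b = list(a)` → b = [4, 5, 9]
`a.append(56)` → a = [4, 5, 9, 56]
`print(a)` → prints [4, 5, 9, 56]
`print(b)` → prints [4, 5, 9]

Answer:
[4, 5, 9, 56]
[4, 5, 9]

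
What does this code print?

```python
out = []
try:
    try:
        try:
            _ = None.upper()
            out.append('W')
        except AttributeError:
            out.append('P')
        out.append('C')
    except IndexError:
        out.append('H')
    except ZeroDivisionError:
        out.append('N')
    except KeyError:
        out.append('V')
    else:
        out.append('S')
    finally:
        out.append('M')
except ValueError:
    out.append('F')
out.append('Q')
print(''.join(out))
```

Execution trace: 'P' (inner except AttributeError) → 'C' (try body, no exception) → 'S' (else) → 'M' (finally) → 'Q' (after the try/except). Output: PCSMQ

Answer: PCSMQ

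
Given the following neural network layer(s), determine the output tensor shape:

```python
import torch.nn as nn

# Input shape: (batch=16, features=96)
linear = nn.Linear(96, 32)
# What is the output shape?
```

Input: (16, 96) -> Output: (16, 32)

Answer: (16, 32)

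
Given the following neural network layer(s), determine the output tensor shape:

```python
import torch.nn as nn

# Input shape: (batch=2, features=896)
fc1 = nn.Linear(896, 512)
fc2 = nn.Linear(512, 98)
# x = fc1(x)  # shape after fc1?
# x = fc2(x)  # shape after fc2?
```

Input: (2, 896) -> after fc1: (2, 512) -> Output: (2, 98)

Answer: (2, 98)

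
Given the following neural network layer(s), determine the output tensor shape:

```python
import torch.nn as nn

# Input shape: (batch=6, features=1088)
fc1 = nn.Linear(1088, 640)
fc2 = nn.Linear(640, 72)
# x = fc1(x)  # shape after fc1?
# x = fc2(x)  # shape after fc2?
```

Input: (6, 1088) -> after fc1: (6, 640) -> Output: (6, 72)

Answer: (6, 72)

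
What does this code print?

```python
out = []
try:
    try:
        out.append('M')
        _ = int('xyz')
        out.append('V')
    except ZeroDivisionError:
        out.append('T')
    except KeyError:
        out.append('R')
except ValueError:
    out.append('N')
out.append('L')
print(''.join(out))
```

Execution trace: 'M' (inner try body) → 'N' (outer except ValueError) → 'L' (after the try/except). Output: MNL

Answer: MNL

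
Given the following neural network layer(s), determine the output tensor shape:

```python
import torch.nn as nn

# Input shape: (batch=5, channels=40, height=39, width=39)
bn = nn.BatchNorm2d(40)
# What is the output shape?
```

Input: (5, 40, 39, 39) -> Output: (5, 40, 39, 39)

Answer: (5, 40, 39, 39)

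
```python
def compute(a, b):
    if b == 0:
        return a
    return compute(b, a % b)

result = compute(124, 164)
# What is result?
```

compute(124, 164) -> compute(164, 124) -> compute(124, 40) -> compute(40, 4) -> compute(4, 0) -> 4

Answer: 4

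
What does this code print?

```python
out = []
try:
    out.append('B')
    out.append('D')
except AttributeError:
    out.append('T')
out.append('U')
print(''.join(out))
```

Execution trace: 'B' (try body) → 'D' (try body, no exception) → 'U' (after the try/except). Output: BDU

Answer: BDU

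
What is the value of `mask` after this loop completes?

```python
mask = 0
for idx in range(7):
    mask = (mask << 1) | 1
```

Build 7 consecutive 1-bits: 0b1111111
`mask` takes the values: 0 → 1 → 3 → 7 → 15 → 31 → 63 → 127

Answer: 127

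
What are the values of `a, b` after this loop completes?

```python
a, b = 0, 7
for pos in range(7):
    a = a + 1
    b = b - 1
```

a goes 0→7, b goes 7→0
`a, b` takes the values: (0, 7) → (1, 7) → (1, 6) → (2, 6) → (2, 5) → (3, 5) → (3, 4) → (4, 4) → (4, 3) → (5, 3) → (5, 2) → (6, 2) → (6, 1) → (7, 1) → (7, 0)

Answer: 7, 0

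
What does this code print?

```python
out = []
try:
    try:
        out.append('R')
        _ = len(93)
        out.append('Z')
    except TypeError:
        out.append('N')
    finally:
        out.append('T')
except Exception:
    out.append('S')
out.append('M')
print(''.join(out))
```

Execution trace: 'R' (inner try body) → 'N' (inner except TypeError) → 'T' (inner finally) → 'M' (after the try/except). Output: RNTM

Answer: RNTM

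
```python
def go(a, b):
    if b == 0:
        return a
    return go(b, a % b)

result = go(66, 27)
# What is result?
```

go(66, 27) -> go(27, 12) -> go(12, 3) -> go(3, 0) -> 3

Answer: 3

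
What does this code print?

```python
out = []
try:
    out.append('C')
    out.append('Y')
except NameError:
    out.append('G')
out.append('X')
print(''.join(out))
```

Execution trace: 'C' (try body) → 'Y' (try body, no exception) → 'X' (after the try/except). Output: CYX

Answer: CYX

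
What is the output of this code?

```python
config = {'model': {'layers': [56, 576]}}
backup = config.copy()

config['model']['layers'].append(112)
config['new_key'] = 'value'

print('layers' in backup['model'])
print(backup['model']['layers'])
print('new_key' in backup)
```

Key concept: shallow copy gotcha with nested dict.
Step by step:
`config = {'model': {'layers': [56, 576]}}` → config = {'model': {'layers': [56, 576]}}
`backup = config.copy()` → backup = {'model': {'layers': [56, 576]}}
`config['model']['layers'].append(112)` → config = {'model': {'layers': [56, 576, 112]}}; backup = {'model': {'layers': [56, 576, 112]}}
`config['new_key'] = 'value'` → config = {'model': {'layers': [56, 576, 112]}, 'new_key': 'value'}
`print('layers' in backup['model'])` → prints True
`print(backup['model']['layers'])` → prints [56, 576, 112]
`print('new_key' in backup)` → prints False

Answer:
True
[56, 576, 112]
False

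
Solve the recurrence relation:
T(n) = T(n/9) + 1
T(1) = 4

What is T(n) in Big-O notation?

Each step divides n by 9 and adds 1. After log_9(n) steps we reach T(1)=4. So T(n) = 1·log_9(n) + 4 = O(log n).

Answer: O(log n)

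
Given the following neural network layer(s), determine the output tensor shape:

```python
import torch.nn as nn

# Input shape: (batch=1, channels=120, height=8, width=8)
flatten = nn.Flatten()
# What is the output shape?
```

Input: (1, 120, 8, 8) -> Output: (1, 7680)

Answer: (1, 7680)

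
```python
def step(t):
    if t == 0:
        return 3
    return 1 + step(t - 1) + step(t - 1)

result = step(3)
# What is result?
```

step(t) = 1 + 2·step(t-1), step(0)=3. Closed form: (3+1)·2^3 - 1 = 31.

Answer: 31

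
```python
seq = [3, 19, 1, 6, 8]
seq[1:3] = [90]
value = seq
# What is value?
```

Trace:
`seq = [3, 19, 1, 6, 8]` → seq = [3, 19, 1, 6, 8]
`seq[1:3] = [90]` → seq = [3, 90, 6, 8]
`value = seq` → value = [3, 90, 6, 8]
So value = [3, 90, 6, 8]

Answer: [3, 90, 6, 8]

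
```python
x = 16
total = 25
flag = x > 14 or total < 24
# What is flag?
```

Trace:
`x = 16` → x = 16
`total = 25` → total = 25
`flag = x > 14 or total < 24` → flag = True
So flag = True

Answer: True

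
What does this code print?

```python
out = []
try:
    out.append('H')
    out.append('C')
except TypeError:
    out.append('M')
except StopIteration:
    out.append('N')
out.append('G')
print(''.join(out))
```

Execution trace: 'H' (try body) → 'C' (try body, no exception) → 'G' (after the try/except). Output: HCG

Answer: HCG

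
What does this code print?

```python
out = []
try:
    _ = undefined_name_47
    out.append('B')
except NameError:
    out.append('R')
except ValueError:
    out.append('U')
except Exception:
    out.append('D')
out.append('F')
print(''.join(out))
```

Execution trace: 'R' (except NameError) → 'F' (after the try/except). Output: RF

Answer: RF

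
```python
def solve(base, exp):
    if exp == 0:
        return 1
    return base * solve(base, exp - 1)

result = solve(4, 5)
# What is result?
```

solve(4, 5) = 4 * 4 * 4 * 4 * 4 = 1024

Answer: 1024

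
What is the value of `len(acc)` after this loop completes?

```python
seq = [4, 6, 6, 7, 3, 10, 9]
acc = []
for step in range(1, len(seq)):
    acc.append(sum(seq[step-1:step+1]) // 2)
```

Number of 2-element averages
`acc` takes the values: [] → [5] → [5, 6] → [5, 6, 6] → [5, 6, 6, 5] → [5, 6, 6, 5, 6] → [5, 6, 6, 5, 6, 9]
So `len(acc)` = 6

Answer: 6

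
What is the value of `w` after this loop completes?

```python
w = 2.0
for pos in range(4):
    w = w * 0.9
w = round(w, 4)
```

Exponential decay: 2.0 * 0.9^4
`w` takes the values: 2.0 → 1.8 → 1.62 → 1.458 → 1.3122

Answer: 1.3122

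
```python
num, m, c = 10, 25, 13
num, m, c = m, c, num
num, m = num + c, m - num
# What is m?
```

Trace:
`num, m, c = 10, 25, 13` → num = 10; m = 25; c = 13
`num, m, c = m, c, num` → num = 25; m = 13; c = 10
`num, m = num + c, m - num` → num = 35; m = -12
So m = -12

Answer: -12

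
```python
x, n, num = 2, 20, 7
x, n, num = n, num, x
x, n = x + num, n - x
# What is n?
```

Trace:
`x, n, num = 2, 20, 7` → x = 2; n = 20; num = 7
`x, n, num = n, num, x` → x = 20; n = 7; num = 2
`x, n = x + num, n - x` → x = 22; n = -13
So n = -13

Answer: -13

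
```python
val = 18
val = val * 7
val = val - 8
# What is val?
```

Trace:
`val = 18` → val = 18
`val = val * 7` → val = 126
`val = val - 8` → val = 118
So val = 118

Answer: 118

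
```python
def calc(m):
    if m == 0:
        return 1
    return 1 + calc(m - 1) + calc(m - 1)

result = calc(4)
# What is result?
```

calc(m) = 1 + 2·calc(m-1), calc(0)=1. Closed form: (1+1)·2^4 - 1 = 31.

Answer: 31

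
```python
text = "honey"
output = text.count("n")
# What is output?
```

Trace:
`text = "honey"` → text = 'honey'
`output = text.count("n")` → output = 1
So output = 1

Answer: 1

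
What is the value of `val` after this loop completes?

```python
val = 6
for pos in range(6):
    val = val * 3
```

Multiply by 3, 6 times: 6 * 3^6 = 4374
`val` takes the values: 6 → 18 → 54 → 162 → 486 → 1458 → 4374

Answer: 4374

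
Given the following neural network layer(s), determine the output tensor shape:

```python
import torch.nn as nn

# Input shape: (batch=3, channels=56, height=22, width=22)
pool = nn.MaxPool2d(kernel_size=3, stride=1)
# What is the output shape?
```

Input: (3, 56, 22, 22) -> Output: (3, 56, 20, 20)

Answer: (3, 56, 20, 20)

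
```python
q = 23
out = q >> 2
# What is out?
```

Trace:
`q = 23` → q = 23
`out = q >> 2` → out = 5
So out = 5

Answer: 5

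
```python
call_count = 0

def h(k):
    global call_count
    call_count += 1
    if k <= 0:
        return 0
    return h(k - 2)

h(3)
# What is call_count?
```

Linear recursion stepping by 2: 3 calls from k=3 down to ≤0.

Answer: 3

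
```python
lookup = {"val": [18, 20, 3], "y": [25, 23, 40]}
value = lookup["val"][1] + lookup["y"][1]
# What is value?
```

Trace:
`lookup = {"val": [18, 20, 3], "y": [25, 23, 40]}` → lookup = {'val': [18, 20, 3], 'y': [25, 23, 40]}
`value = lookup["val"][1] + lookup["y"][1]` → value = 43
So value = 43

Answer: 43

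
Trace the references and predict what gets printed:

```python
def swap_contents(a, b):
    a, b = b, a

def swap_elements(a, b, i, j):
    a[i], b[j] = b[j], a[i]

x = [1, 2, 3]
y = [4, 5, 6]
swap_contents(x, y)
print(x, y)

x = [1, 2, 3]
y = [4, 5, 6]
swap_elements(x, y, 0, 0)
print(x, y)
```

Key concept: parameter rebinding vs mutation.
Step by step:
`x = [1, 2, 3]` → x = [1, 2, 3]
`y = [4, 5, 6]` → y = [4, 5, 6]
`swap_contents(x, y)` → no visible change to tracked variables
`print(x, y)` → prints [1, 2, 3] [4, 5, 6]
`x = [1, 2, 3]` → x = [1, 2, 3]
`y = [4, 5, 6]` → y = [4, 5, 6]
`swap_elements(x, y, 0, 0)` → x = [4, 2, 3]; y = [1, 5, 6]
`print(x, y)` → prints [4, 2, 3] [1, 5, 6]

Answer:
[1, 2, 3] [4, 5, 6]
[4, 2, 3] [1, 5, 6]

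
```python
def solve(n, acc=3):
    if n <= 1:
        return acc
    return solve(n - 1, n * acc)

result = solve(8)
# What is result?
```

Accumulator trace (n, acc): (8, 3) -> (7, 24) -> (6, 168) -> (5, 1008) -> (4, 5040) -> (3, 20160) -> (2, 60480) -> (1, 120960) -> return 120960

Answer: 120960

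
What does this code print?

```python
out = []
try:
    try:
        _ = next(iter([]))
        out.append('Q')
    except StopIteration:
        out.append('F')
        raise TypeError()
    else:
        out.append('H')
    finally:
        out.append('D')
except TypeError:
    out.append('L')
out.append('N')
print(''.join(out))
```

Execution trace: 'F' (inner except StopIteration) → 'D' (inner finally) → 'L' (outer except TypeError) → 'N' (after the try/except). Output: FDLN

Answer: FDLN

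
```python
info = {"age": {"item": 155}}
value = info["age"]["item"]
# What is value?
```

Trace:
`info = {"age": {"item": 155}}` → info = {'age': {'item': 155}}
`value = info["age"]["item"]` → value = 155
So value = 155

Answer: 155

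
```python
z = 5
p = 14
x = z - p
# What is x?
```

Trace:
`z = 5` → z = 5
`p = 14` → p = 14
`x = z - p` → x = -9
So x = -9

Answer: -9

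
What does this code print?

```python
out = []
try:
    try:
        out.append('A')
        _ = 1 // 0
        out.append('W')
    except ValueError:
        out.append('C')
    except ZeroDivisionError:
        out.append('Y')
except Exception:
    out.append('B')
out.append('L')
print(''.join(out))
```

Execution trace: 'A' (inner try body) → 'Y' (inner except ZeroDivisionError) → 'L' (after the try/except). Output: AYL

Answer: AYL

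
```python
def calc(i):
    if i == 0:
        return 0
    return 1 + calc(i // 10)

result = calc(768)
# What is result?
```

Count of digits of 768: 3

Answer: 3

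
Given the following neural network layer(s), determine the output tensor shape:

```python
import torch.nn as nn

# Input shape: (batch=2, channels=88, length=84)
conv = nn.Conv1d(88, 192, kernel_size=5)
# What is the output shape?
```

Input: (2, 88, 84) -> Output: (2, 192, 80)

Answer: (2, 192, 80)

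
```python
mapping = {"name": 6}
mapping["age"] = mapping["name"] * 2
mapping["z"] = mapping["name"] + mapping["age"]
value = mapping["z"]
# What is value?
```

Trace:
`mapping = {"name": 6}` → mapping = {'name': 6}
`mapping["age"] = mapping["name"] * 2` → mapping = {'name': 6, 'age': 12}
`mapping["z"] = mapping["name"] + mapping["age"]` → mapping = {'name': 6, 'age': 12, 'z': 18}
`value = mapping["z"]` → value = 18
So value = 18

Answer: 18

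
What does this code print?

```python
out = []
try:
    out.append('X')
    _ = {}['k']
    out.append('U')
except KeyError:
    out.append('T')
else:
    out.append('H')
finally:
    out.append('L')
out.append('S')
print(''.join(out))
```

Execution trace: 'X' (try body) → 'T' (except KeyError) → 'L' (finally) → 'S' (after the try/except). Output: XTLS

Answer: XTLS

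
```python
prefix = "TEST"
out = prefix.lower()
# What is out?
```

Trace:
`prefix = "TEST"` → prefix = 'TEST'
`out = prefix.lower()` → out = 'test'
So out = 'test'

Answer: 'test'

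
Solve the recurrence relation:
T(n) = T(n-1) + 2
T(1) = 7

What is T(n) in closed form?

Unrolling: T(n) = T(1) + 2·(n-1) = 7 + 2(n-1) = 2n + 5.

Answer: T(n) = 2n + 5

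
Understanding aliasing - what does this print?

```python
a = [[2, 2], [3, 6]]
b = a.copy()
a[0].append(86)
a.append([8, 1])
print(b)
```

Key concept: shallow copy with nested lists.
Step by step:
`a = [[2, 2], [3, 6]]` → a = [[2, 2], [3, 6]]
`b = a.copy()` → b = [[2, 2], [3, 6]]
`a[0].append(86)` → a = [[2, 2, 86], [3, 6]]; b = [[2, 2, 86], [3, 6]]
`a.append([8, 1])` → a = [[2, 2, 86], [3, 6], [8, 1]]
`print(b)` → prints [[2, 2, 86], [3, 6]]

Answer: [[2, 2, 86], [3, 6]]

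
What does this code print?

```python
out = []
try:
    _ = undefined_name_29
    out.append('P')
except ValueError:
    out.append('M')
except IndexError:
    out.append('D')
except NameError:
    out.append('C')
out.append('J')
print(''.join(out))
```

Execution trace: 'C' (except NameError) → 'J' (after the try/except). Output: CJ

Answer: CJ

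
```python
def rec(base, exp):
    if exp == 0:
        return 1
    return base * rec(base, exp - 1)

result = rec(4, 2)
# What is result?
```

rec(4, 2) = 4 * 4 = 16

Answer: 16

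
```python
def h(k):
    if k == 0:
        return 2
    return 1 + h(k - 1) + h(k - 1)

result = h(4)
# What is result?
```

h(k) = 1 + 2·h(k-1), h(0)=2. Closed form: (2+1)·2^4 - 1 = 47.

Answer: 47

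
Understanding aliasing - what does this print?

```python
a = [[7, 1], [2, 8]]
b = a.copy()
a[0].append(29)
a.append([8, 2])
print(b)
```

Key concept: shallow copy with nested lists.
Step by step:
`a = [[7, 1], [2, 8]]` → a = [[7, 1], [2, 8]]
`b = a.copy()` → b = [[7, 1], [2, 8]]
`a[0].append(29)` → a = [[7, 1, 29], [2, 8]]; b = [[7, 1, 29], [2, 8]]
`a.append([8, 2])` → a = [[7, 1, 29], [2, 8], [8, 2]]
`print(b)` → prints [[7, 1, 29], [2, 8]]

Answer: [[7, 1, 29], [2, 8]]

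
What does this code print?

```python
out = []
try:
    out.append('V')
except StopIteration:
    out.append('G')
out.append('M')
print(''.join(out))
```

Execution trace: 'V' (try body, no exception) → 'M' (after the try/except). Output: VM

Answer: VM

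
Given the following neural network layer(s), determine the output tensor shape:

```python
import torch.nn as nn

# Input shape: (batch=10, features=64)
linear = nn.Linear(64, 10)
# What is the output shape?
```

Input: (10, 64) -> Output: (10, 10)

Answer: (10, 10)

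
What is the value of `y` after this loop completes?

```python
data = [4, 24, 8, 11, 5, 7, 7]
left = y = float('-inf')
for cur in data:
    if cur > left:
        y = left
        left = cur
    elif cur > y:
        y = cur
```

Second largest (with repeats) in [4, 24, 8, 11, 5, 7, 7]
`y` takes the values: -inf → 4 → 8 → 11

Answer: 11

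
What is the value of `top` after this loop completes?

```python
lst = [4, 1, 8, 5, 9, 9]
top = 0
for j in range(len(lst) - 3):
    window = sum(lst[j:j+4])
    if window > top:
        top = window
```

Max sum of 4-element window in [4, 1, 8, 5, 9, 9]
`top` takes the values: 0 → 18 → 23 → 31

Answer: 31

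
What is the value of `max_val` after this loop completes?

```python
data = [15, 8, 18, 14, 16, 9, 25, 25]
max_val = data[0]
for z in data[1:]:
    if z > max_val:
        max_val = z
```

Maximum of [15, 8, 18, 14, 16, 9, 25, 25]
`max_val` takes the values: 15 → 18 → 25

Answer: 25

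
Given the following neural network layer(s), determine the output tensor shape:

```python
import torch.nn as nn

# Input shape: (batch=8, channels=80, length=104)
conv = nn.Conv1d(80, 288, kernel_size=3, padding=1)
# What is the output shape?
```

Input: (8, 80, 104) -> Output: (8, 288, 104)

Answer: (8, 288, 104)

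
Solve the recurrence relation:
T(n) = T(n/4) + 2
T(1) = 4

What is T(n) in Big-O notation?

Each step divides n by 4 and adds 2. After log_4(n) steps we reach T(1)=4. So T(n) = 2·log_4(n) + 4 = O(log n).

Answer: O(log n)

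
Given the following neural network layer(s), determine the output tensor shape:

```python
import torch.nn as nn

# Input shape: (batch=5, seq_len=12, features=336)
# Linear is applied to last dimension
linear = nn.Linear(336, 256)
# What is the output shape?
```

Input: (5, 12, 336) -> Output: (5, 12, 256)

Answer: (5, 12, 256)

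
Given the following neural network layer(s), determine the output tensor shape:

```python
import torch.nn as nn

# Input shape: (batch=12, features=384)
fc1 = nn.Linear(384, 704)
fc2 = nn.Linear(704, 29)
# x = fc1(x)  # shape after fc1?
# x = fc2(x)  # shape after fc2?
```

Input: (12, 384) -> after fc1: (12, 704) -> Output: (12, 29)

Answer: (12, 29)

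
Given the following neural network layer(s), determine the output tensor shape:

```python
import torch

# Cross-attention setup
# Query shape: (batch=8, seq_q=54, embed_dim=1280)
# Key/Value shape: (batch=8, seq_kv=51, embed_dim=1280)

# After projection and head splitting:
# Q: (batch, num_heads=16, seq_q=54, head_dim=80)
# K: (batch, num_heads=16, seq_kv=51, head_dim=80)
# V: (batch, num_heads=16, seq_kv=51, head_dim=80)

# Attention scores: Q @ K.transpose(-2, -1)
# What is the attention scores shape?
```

Input: (8, 54, 1280) -> Output: (8, 16, 54, 51)

Answer: (8, 16, 54, 51)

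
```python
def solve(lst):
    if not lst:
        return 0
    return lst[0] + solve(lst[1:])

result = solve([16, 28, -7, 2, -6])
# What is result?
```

16 + 28 + (-7) + 2 + (-6) + 0 = 33

Answer: 33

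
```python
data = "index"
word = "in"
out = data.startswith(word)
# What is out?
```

Trace:
`data = "index"` → data = 'index'
`word = "in"` → word = 'in'
`out = data.startswith(word)` → out = True
So out = True

Answer: True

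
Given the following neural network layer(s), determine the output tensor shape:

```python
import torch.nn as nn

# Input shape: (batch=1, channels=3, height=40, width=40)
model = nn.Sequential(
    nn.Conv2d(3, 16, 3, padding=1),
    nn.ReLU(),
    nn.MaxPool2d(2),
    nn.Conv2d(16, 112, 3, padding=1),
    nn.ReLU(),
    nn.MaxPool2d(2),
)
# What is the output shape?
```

Input: (1, 3, 40, 40) -> after first Conv2d: (1, 16, 40, 40) -> after first MaxPool2d: (1, 16, 20, 20) -> after second Conv2d: (1, 112, 20, 20) -> Output: (1, 112, 10, 10)

Answer: (1, 112, 10, 10)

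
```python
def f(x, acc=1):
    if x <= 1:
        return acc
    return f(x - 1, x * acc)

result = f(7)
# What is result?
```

Accumulator trace (n, acc): (7, 1) -> (6, 7) -> (5, 42) -> (4, 210) -> (3, 840) -> (2, 2520) -> (1, 5040) -> return 5040

Answer: 5040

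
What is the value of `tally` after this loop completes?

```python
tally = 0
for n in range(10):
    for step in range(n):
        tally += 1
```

Triangle number: 0+1+2+...+9
`tally` takes the values: 0 → 1 → 2 → 3 → 4 → 5 → 6 → 7 → 8 → 9 → 10 → 11 → 12 → 13 → 14 → 15 → 16 → 17 → 18 → 19 → 20 → 21 → 22 → 23 → 24 → 25 → 26 → 27 → 28 → 29 → … → 41 → 42 → 43 → 44 → 45

Answer: 45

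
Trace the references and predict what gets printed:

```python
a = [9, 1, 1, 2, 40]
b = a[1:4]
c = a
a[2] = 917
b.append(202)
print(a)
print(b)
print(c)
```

Key concept: slice vs alias.
Step by step:
`a = [9, 1, 1, 2, 40]` → a = [9, 1, 1, 2, 40]
`b = a[1:4]` → b = [1, 1, 2]
`c = a` → c = [9, 1, 1, 2, 40] (same object as a)
`a[2] = 917` → a = [9, 1, 917, 2, 40] (same object as c); c = [9, 1, 917, 2, 40] (same object as a)
`b.append(202)` → b = [1, 1, 2, 202]
`print(a)` → prints [9, 1, 917, 2, 40]
`print(b)` → prints [1, 1, 2, 202]
`print(c)` → prints [9, 1, 917, 2, 40]

Answer:
[9, 1, 917, 2, 40]
[1, 1, 2, 202]
[9, 1, 917, 2, 40]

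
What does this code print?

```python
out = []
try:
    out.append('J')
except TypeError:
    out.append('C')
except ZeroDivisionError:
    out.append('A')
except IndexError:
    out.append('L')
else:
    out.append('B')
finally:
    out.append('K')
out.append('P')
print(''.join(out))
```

Execution trace: 'J' (try body, no exception) → 'B' (else) → 'K' (finally) → 'P' (after the try/except). Output: JBKP

Answer: JBKP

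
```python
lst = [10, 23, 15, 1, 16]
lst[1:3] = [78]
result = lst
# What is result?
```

Trace:
`lst = [10, 23, 15, 1, 16]` → lst = [10, 23, 15, 1, 16]
`lst[1:3] = [78]` → lst = [10, 78, 1, 16]
`result = lst` → result = [10, 78, 1, 16]
So result = [10, 78, 1, 16]

Answer: [10, 78, 1, 16]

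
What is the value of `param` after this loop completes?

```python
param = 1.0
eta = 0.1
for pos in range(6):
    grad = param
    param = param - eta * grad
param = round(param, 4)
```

Gradient descent: w = 1.0 * (1 - 0.1)^6
`param` takes the values: 1.0 → 0.9 → 0.81 → 0.729 → 0.6561 → 0.59049 → 0.531441 → 0.5314

Answer: 0.5314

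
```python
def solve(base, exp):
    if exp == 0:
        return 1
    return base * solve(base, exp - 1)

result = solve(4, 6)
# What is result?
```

solve(4, 6) = 4 * 4 * 4 * 4 * 4 * 4 = 4096

Answer: 4096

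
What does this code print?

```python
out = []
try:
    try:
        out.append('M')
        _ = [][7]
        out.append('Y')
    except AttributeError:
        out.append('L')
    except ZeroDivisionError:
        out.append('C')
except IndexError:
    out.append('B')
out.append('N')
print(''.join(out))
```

Execution trace: 'M' (try body) → 'B' (outer except IndexError) → 'N' (after the try/except). Output: MBN

Answer: MBN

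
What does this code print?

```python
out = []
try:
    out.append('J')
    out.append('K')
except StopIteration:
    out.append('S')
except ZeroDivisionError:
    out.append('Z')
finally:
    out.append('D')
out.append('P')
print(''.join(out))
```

Execution trace: 'J' (try body) → 'K' (try body, no exception) → 'D' (finally) → 'P' (after the try/except). Output: JKDP

Answer: JKDP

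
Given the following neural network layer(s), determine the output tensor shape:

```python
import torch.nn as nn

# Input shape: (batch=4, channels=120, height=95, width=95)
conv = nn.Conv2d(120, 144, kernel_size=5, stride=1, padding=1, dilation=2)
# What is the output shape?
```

Input: (4, 120, 95, 95) -> Output: (4, 144, 89, 89)

Answer: (4, 144, 89, 89)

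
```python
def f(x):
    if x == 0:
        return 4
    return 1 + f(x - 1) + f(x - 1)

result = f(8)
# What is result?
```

f(x) = 1 + 2·f(x-1), f(0)=4. Closed form: (4+1)·2^8 - 1 = 1279.

Answer: 1279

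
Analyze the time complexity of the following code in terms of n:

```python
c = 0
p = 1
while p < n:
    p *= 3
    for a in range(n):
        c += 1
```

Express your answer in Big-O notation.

Each loop level contributes: log n × n. Multiplying the contributions gives O(n log n).

Answer: O(n log n)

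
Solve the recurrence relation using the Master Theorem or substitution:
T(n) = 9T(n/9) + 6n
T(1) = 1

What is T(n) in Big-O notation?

By Master Theorem: a=9, b=9, f(n)=6n. Since log_9(9) = 1 and f(n) = Θ(n^1), Case 2 applies. T(n) = O(n log n).

Answer: O(n log n)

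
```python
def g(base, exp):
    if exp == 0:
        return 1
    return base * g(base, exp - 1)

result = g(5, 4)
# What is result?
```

g(5, 4) = 5 * 5 * 5 * 5 = 625

Answer: 625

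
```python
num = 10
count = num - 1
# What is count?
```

Trace:
`num = 10` → num = 10
`count = num - 1` → count = 9
So count = 9

Answer: 9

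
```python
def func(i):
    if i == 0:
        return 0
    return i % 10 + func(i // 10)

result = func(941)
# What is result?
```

Sum of digits of 941: 1 + 4 + 9 = 14

Answer: 14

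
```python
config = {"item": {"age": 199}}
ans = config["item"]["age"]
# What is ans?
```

Trace:
`config = {"item": {"age": 199}}` → config = {'item': {'age': 199}}
`ans = config["item"]["age"]` → ans = 199
So ans = 199

Answer: 199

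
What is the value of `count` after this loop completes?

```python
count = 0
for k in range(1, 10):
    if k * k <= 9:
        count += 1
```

Count numbers where k² ≤ 9
`count` takes the values: 0 → 1 → 2 → 3

Answer: 3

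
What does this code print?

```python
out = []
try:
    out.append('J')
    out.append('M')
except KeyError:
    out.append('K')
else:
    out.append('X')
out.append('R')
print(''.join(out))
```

Execution trace: 'J' (try body) → 'M' (try body, no exception) → 'X' (else) → 'R' (after the try/except). Output: JMXR

Answer: JMXR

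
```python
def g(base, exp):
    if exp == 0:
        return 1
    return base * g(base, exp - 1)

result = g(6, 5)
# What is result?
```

g(6, 5) = 6 * 6 * 6 * 6 * 6 = 7776

Answer: 7776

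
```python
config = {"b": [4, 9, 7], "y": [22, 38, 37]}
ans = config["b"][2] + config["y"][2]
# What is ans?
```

Trace:
`config = {"b": [4, 9, 7], "y": [22, 38, 37]}` → config = {'b': [4, 9, 7], 'y': [22, 38, 37]}
`ans = config["b"][2] + config["y"][2]` → ans = 44
So ans = 44

Answer: 44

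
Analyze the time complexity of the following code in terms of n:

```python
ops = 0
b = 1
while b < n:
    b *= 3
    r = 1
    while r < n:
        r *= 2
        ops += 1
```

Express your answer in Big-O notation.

Each loop level contributes: log n × log n. Multiplying the contributions gives O(log² n).

Answer: O(log² n)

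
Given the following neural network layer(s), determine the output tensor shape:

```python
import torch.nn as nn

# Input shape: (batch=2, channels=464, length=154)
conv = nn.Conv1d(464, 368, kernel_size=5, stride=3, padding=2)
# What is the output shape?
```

Input: (2, 464, 154) -> Output: (2, 368, 52)

Answer: (2, 368, 52)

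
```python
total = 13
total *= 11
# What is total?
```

Trace:
`total = 13` → total = 13
`total *= 11` → total = 143
So total = 143

Answer: 143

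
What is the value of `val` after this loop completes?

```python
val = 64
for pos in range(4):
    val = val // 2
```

Halve 4 times: 64 // 2^4 = 4
`val` takes the values: 64 → 32 → 16 → 8 → 4

Answer: 4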